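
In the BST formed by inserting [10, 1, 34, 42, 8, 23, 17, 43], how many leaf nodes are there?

Tree built from: [10, 1, 34, 42, 8, 23, 17, 43]
Tree (level-order array): [10, 1, 34, None, 8, 23, 42, None, None, 17, None, None, 43]
Rule: A leaf has 0 children.
Per-node child counts:
  node 10: 2 child(ren)
  node 1: 1 child(ren)
  node 8: 0 child(ren)
  node 34: 2 child(ren)
  node 23: 1 child(ren)
  node 17: 0 child(ren)
  node 42: 1 child(ren)
  node 43: 0 child(ren)
Matching nodes: [8, 17, 43]
Count of leaf nodes: 3


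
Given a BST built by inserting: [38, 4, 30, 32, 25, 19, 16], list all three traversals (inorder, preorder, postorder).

Tree insertion order: [38, 4, 30, 32, 25, 19, 16]
Tree (level-order array): [38, 4, None, None, 30, 25, 32, 19, None, None, None, 16]
Inorder (L, root, R): [4, 16, 19, 25, 30, 32, 38]
Preorder (root, L, R): [38, 4, 30, 25, 19, 16, 32]
Postorder (L, R, root): [16, 19, 25, 32, 30, 4, 38]


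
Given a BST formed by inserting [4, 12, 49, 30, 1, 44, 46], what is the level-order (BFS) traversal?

Tree insertion order: [4, 12, 49, 30, 1, 44, 46]
Tree (level-order array): [4, 1, 12, None, None, None, 49, 30, None, None, 44, None, 46]
BFS from the root, enqueuing left then right child of each popped node:
  queue [4] -> pop 4, enqueue [1, 12], visited so far: [4]
  queue [1, 12] -> pop 1, enqueue [none], visited so far: [4, 1]
  queue [12] -> pop 12, enqueue [49], visited so far: [4, 1, 12]
  queue [49] -> pop 49, enqueue [30], visited so far: [4, 1, 12, 49]
  queue [30] -> pop 30, enqueue [44], visited so far: [4, 1, 12, 49, 30]
  queue [44] -> pop 44, enqueue [46], visited so far: [4, 1, 12, 49, 30, 44]
  queue [46] -> pop 46, enqueue [none], visited so far: [4, 1, 12, 49, 30, 44, 46]
Result: [4, 1, 12, 49, 30, 44, 46]


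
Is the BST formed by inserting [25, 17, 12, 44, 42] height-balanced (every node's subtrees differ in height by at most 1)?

Tree (level-order array): [25, 17, 44, 12, None, 42]
Definition: a tree is height-balanced if, at every node, |h(left) - h(right)| <= 1 (empty subtree has height -1).
Bottom-up per-node check:
  node 12: h_left=-1, h_right=-1, diff=0 [OK], height=0
  node 17: h_left=0, h_right=-1, diff=1 [OK], height=1
  node 42: h_left=-1, h_right=-1, diff=0 [OK], height=0
  node 44: h_left=0, h_right=-1, diff=1 [OK], height=1
  node 25: h_left=1, h_right=1, diff=0 [OK], height=2
All nodes satisfy the balance condition.
Result: Balanced


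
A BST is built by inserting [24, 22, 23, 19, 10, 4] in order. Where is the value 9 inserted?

Starting tree (level order): [24, 22, None, 19, 23, 10, None, None, None, 4]
Insertion path: 24 -> 22 -> 19 -> 10 -> 4
Result: insert 9 as right child of 4
Final tree (level order): [24, 22, None, 19, 23, 10, None, None, None, 4, None, None, 9]


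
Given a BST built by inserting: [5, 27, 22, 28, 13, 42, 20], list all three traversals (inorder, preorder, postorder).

Tree insertion order: [5, 27, 22, 28, 13, 42, 20]
Tree (level-order array): [5, None, 27, 22, 28, 13, None, None, 42, None, 20]
Inorder (L, root, R): [5, 13, 20, 22, 27, 28, 42]
Preorder (root, L, R): [5, 27, 22, 13, 20, 28, 42]
Postorder (L, R, root): [20, 13, 22, 42, 28, 27, 5]


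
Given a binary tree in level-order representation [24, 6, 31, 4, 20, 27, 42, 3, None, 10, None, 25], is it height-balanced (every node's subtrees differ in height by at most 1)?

Tree (level-order array): [24, 6, 31, 4, 20, 27, 42, 3, None, 10, None, 25]
Definition: a tree is height-balanced if, at every node, |h(left) - h(right)| <= 1 (empty subtree has height -1).
Bottom-up per-node check:
  node 3: h_left=-1, h_right=-1, diff=0 [OK], height=0
  node 4: h_left=0, h_right=-1, diff=1 [OK], height=1
  node 10: h_left=-1, h_right=-1, diff=0 [OK], height=0
  node 20: h_left=0, h_right=-1, diff=1 [OK], height=1
  node 6: h_left=1, h_right=1, diff=0 [OK], height=2
  node 25: h_left=-1, h_right=-1, diff=0 [OK], height=0
  node 27: h_left=0, h_right=-1, diff=1 [OK], height=1
  node 42: h_left=-1, h_right=-1, diff=0 [OK], height=0
  node 31: h_left=1, h_right=0, diff=1 [OK], height=2
  node 24: h_left=2, h_right=2, diff=0 [OK], height=3
All nodes satisfy the balance condition.
Result: Balanced


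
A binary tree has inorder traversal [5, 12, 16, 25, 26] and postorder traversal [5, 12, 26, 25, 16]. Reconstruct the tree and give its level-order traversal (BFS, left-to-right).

Inorder:   [5, 12, 16, 25, 26]
Postorder: [5, 12, 26, 25, 16]
Algorithm: postorder visits root last, so walk postorder right-to-left;
each value is the root of the current inorder slice — split it at that
value, recurse on the right subtree first, then the left.
Recursive splits:
  root=16; inorder splits into left=[5, 12], right=[25, 26]
  root=25; inorder splits into left=[], right=[26]
  root=26; inorder splits into left=[], right=[]
  root=12; inorder splits into left=[5], right=[]
  root=5; inorder splits into left=[], right=[]
Reconstructed level-order: [16, 12, 25, 5, 26]


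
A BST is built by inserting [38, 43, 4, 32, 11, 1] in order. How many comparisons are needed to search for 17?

Search path for 17: 38 -> 4 -> 32 -> 11
Found: False
Comparisons: 4


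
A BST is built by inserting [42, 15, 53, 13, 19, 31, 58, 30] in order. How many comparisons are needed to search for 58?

Search path for 58: 42 -> 53 -> 58
Found: True
Comparisons: 3


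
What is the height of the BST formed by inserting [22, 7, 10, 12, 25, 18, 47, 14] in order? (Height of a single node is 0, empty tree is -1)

Insertion order: [22, 7, 10, 12, 25, 18, 47, 14]
Tree (level-order array): [22, 7, 25, None, 10, None, 47, None, 12, None, None, None, 18, 14]
Compute height bottom-up (empty subtree = -1):
  height(14) = 1 + max(-1, -1) = 0
  height(18) = 1 + max(0, -1) = 1
  height(12) = 1 + max(-1, 1) = 2
  height(10) = 1 + max(-1, 2) = 3
  height(7) = 1 + max(-1, 3) = 4
  height(47) = 1 + max(-1, -1) = 0
  height(25) = 1 + max(-1, 0) = 1
  height(22) = 1 + max(4, 1) = 5
Height = 5


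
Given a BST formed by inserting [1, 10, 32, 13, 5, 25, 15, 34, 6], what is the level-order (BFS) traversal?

Tree insertion order: [1, 10, 32, 13, 5, 25, 15, 34, 6]
Tree (level-order array): [1, None, 10, 5, 32, None, 6, 13, 34, None, None, None, 25, None, None, 15]
BFS from the root, enqueuing left then right child of each popped node:
  queue [1] -> pop 1, enqueue [10], visited so far: [1]
  queue [10] -> pop 10, enqueue [5, 32], visited so far: [1, 10]
  queue [5, 32] -> pop 5, enqueue [6], visited so far: [1, 10, 5]
  queue [32, 6] -> pop 32, enqueue [13, 34], visited so far: [1, 10, 5, 32]
  queue [6, 13, 34] -> pop 6, enqueue [none], visited so far: [1, 10, 5, 32, 6]
  queue [13, 34] -> pop 13, enqueue [25], visited so far: [1, 10, 5, 32, 6, 13]
  queue [34, 25] -> pop 34, enqueue [none], visited so far: [1, 10, 5, 32, 6, 13, 34]
  queue [25] -> pop 25, enqueue [15], visited so far: [1, 10, 5, 32, 6, 13, 34, 25]
  queue [15] -> pop 15, enqueue [none], visited so far: [1, 10, 5, 32, 6, 13, 34, 25, 15]
Result: [1, 10, 5, 32, 6, 13, 34, 25, 15]


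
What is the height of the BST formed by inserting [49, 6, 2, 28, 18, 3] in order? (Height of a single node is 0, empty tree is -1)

Insertion order: [49, 6, 2, 28, 18, 3]
Tree (level-order array): [49, 6, None, 2, 28, None, 3, 18]
Compute height bottom-up (empty subtree = -1):
  height(3) = 1 + max(-1, -1) = 0
  height(2) = 1 + max(-1, 0) = 1
  height(18) = 1 + max(-1, -1) = 0
  height(28) = 1 + max(0, -1) = 1
  height(6) = 1 + max(1, 1) = 2
  height(49) = 1 + max(2, -1) = 3
Height = 3


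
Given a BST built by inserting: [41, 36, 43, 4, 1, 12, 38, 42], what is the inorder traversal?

Tree insertion order: [41, 36, 43, 4, 1, 12, 38, 42]
Tree (level-order array): [41, 36, 43, 4, 38, 42, None, 1, 12]
Inorder traversal: [1, 4, 12, 36, 38, 41, 42, 43]


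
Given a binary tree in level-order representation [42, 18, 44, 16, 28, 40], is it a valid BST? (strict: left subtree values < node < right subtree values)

Level-order array: [42, 18, 44, 16, 28, 40]
Validate using subtree bounds (lo, hi): at each node, require lo < value < hi,
then recurse left with hi=value and right with lo=value.
Preorder trace (stopping at first violation):
  at node 42 with bounds (-inf, +inf): OK
  at node 18 with bounds (-inf, 42): OK
  at node 16 with bounds (-inf, 18): OK
  at node 28 with bounds (18, 42): OK
  at node 44 with bounds (42, +inf): OK
  at node 40 with bounds (42, 44): VIOLATION
Node 40 violates its bound: not (42 < 40 < 44).
Result: Not a valid BST


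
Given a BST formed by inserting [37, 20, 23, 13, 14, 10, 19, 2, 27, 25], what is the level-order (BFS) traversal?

Tree insertion order: [37, 20, 23, 13, 14, 10, 19, 2, 27, 25]
Tree (level-order array): [37, 20, None, 13, 23, 10, 14, None, 27, 2, None, None, 19, 25]
BFS from the root, enqueuing left then right child of each popped node:
  queue [37] -> pop 37, enqueue [20], visited so far: [37]
  queue [20] -> pop 20, enqueue [13, 23], visited so far: [37, 20]
  queue [13, 23] -> pop 13, enqueue [10, 14], visited so far: [37, 20, 13]
  queue [23, 10, 14] -> pop 23, enqueue [27], visited so far: [37, 20, 13, 23]
  queue [10, 14, 27] -> pop 10, enqueue [2], visited so far: [37, 20, 13, 23, 10]
  queue [14, 27, 2] -> pop 14, enqueue [19], visited so far: [37, 20, 13, 23, 10, 14]
  queue [27, 2, 19] -> pop 27, enqueue [25], visited so far: [37, 20, 13, 23, 10, 14, 27]
  queue [2, 19, 25] -> pop 2, enqueue [none], visited so far: [37, 20, 13, 23, 10, 14, 27, 2]
  queue [19, 25] -> pop 19, enqueue [none], visited so far: [37, 20, 13, 23, 10, 14, 27, 2, 19]
  queue [25] -> pop 25, enqueue [none], visited so far: [37, 20, 13, 23, 10, 14, 27, 2, 19, 25]
Result: [37, 20, 13, 23, 10, 14, 27, 2, 19, 25]


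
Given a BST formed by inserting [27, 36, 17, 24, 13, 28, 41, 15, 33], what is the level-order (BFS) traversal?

Tree insertion order: [27, 36, 17, 24, 13, 28, 41, 15, 33]
Tree (level-order array): [27, 17, 36, 13, 24, 28, 41, None, 15, None, None, None, 33]
BFS from the root, enqueuing left then right child of each popped node:
  queue [27] -> pop 27, enqueue [17, 36], visited so far: [27]
  queue [17, 36] -> pop 17, enqueue [13, 24], visited so far: [27, 17]
  queue [36, 13, 24] -> pop 36, enqueue [28, 41], visited so far: [27, 17, 36]
  queue [13, 24, 28, 41] -> pop 13, enqueue [15], visited so far: [27, 17, 36, 13]
  queue [24, 28, 41, 15] -> pop 24, enqueue [none], visited so far: [27, 17, 36, 13, 24]
  queue [28, 41, 15] -> pop 28, enqueue [33], visited so far: [27, 17, 36, 13, 24, 28]
  queue [41, 15, 33] -> pop 41, enqueue [none], visited so far: [27, 17, 36, 13, 24, 28, 41]
  queue [15, 33] -> pop 15, enqueue [none], visited so far: [27, 17, 36, 13, 24, 28, 41, 15]
  queue [33] -> pop 33, enqueue [none], visited so far: [27, 17, 36, 13, 24, 28, 41, 15, 33]
Result: [27, 17, 36, 13, 24, 28, 41, 15, 33]


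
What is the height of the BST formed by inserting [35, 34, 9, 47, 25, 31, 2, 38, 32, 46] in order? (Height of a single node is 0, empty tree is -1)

Insertion order: [35, 34, 9, 47, 25, 31, 2, 38, 32, 46]
Tree (level-order array): [35, 34, 47, 9, None, 38, None, 2, 25, None, 46, None, None, None, 31, None, None, None, 32]
Compute height bottom-up (empty subtree = -1):
  height(2) = 1 + max(-1, -1) = 0
  height(32) = 1 + max(-1, -1) = 0
  height(31) = 1 + max(-1, 0) = 1
  height(25) = 1 + max(-1, 1) = 2
  height(9) = 1 + max(0, 2) = 3
  height(34) = 1 + max(3, -1) = 4
  height(46) = 1 + max(-1, -1) = 0
  height(38) = 1 + max(-1, 0) = 1
  height(47) = 1 + max(1, -1) = 2
  height(35) = 1 + max(4, 2) = 5
Height = 5


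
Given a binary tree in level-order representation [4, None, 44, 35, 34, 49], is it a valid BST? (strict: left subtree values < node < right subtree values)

Level-order array: [4, None, 44, 35, 34, 49]
Validate using subtree bounds (lo, hi): at each node, require lo < value < hi,
then recurse left with hi=value and right with lo=value.
Preorder trace (stopping at first violation):
  at node 4 with bounds (-inf, +inf): OK
  at node 44 with bounds (4, +inf): OK
  at node 35 with bounds (4, 44): OK
  at node 49 with bounds (4, 35): VIOLATION
Node 49 violates its bound: not (4 < 49 < 35).
Result: Not a valid BST


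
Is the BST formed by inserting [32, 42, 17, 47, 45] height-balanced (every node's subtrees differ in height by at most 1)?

Tree (level-order array): [32, 17, 42, None, None, None, 47, 45]
Definition: a tree is height-balanced if, at every node, |h(left) - h(right)| <= 1 (empty subtree has height -1).
Bottom-up per-node check:
  node 17: h_left=-1, h_right=-1, diff=0 [OK], height=0
  node 45: h_left=-1, h_right=-1, diff=0 [OK], height=0
  node 47: h_left=0, h_right=-1, diff=1 [OK], height=1
  node 42: h_left=-1, h_right=1, diff=2 [FAIL (|-1-1|=2 > 1)], height=2
  node 32: h_left=0, h_right=2, diff=2 [FAIL (|0-2|=2 > 1)], height=3
Node 42 violates the condition: |-1 - 1| = 2 > 1.
Result: Not balanced


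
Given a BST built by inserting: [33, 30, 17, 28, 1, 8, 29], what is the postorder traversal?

Tree insertion order: [33, 30, 17, 28, 1, 8, 29]
Tree (level-order array): [33, 30, None, 17, None, 1, 28, None, 8, None, 29]
Postorder traversal: [8, 1, 29, 28, 17, 30, 33]


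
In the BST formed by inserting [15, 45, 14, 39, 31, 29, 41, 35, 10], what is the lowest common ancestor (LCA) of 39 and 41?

Tree insertion order: [15, 45, 14, 39, 31, 29, 41, 35, 10]
Tree (level-order array): [15, 14, 45, 10, None, 39, None, None, None, 31, 41, 29, 35]
In a BST, the LCA of p=39, q=41 is the first node v on the
root-to-leaf path with p <= v <= q (go left if both < v, right if both > v).
Walk from root:
  at 15: both 39 and 41 > 15, go right
  at 45: both 39 and 41 < 45, go left
  at 39: 39 <= 39 <= 41, this is the LCA
LCA = 39


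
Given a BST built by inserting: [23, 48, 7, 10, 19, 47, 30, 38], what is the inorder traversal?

Tree insertion order: [23, 48, 7, 10, 19, 47, 30, 38]
Tree (level-order array): [23, 7, 48, None, 10, 47, None, None, 19, 30, None, None, None, None, 38]
Inorder traversal: [7, 10, 19, 23, 30, 38, 47, 48]


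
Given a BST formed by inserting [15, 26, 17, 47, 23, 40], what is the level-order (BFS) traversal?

Tree insertion order: [15, 26, 17, 47, 23, 40]
Tree (level-order array): [15, None, 26, 17, 47, None, 23, 40]
BFS from the root, enqueuing left then right child of each popped node:
  queue [15] -> pop 15, enqueue [26], visited so far: [15]
  queue [26] -> pop 26, enqueue [17, 47], visited so far: [15, 26]
  queue [17, 47] -> pop 17, enqueue [23], visited so far: [15, 26, 17]
  queue [47, 23] -> pop 47, enqueue [40], visited so far: [15, 26, 17, 47]
  queue [23, 40] -> pop 23, enqueue [none], visited so far: [15, 26, 17, 47, 23]
  queue [40] -> pop 40, enqueue [none], visited so far: [15, 26, 17, 47, 23, 40]
Result: [15, 26, 17, 47, 23, 40]


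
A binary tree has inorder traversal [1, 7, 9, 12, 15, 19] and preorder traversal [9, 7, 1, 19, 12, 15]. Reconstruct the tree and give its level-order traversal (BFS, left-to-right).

Inorder:  [1, 7, 9, 12, 15, 19]
Preorder: [9, 7, 1, 19, 12, 15]
Algorithm: preorder visits root first, so consume preorder in order;
for each root, split the current inorder slice at that value into
left-subtree inorder and right-subtree inorder, then recurse.
Recursive splits:
  root=9; inorder splits into left=[1, 7], right=[12, 15, 19]
  root=7; inorder splits into left=[1], right=[]
  root=1; inorder splits into left=[], right=[]
  root=19; inorder splits into left=[12, 15], right=[]
  root=12; inorder splits into left=[], right=[15]
  root=15; inorder splits into left=[], right=[]
Reconstructed level-order: [9, 7, 19, 1, 12, 15]


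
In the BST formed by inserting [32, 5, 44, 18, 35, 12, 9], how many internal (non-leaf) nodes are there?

Tree built from: [32, 5, 44, 18, 35, 12, 9]
Tree (level-order array): [32, 5, 44, None, 18, 35, None, 12, None, None, None, 9]
Rule: An internal node has at least one child.
Per-node child counts:
  node 32: 2 child(ren)
  node 5: 1 child(ren)
  node 18: 1 child(ren)
  node 12: 1 child(ren)
  node 9: 0 child(ren)
  node 44: 1 child(ren)
  node 35: 0 child(ren)
Matching nodes: [32, 5, 18, 12, 44]
Count of internal (non-leaf) nodes: 5


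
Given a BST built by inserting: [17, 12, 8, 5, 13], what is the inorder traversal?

Tree insertion order: [17, 12, 8, 5, 13]
Tree (level-order array): [17, 12, None, 8, 13, 5]
Inorder traversal: [5, 8, 12, 13, 17]


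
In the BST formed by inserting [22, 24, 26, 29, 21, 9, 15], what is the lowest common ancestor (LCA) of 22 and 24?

Tree insertion order: [22, 24, 26, 29, 21, 9, 15]
Tree (level-order array): [22, 21, 24, 9, None, None, 26, None, 15, None, 29]
In a BST, the LCA of p=22, q=24 is the first node v on the
root-to-leaf path with p <= v <= q (go left if both < v, right if both > v).
Walk from root:
  at 22: 22 <= 22 <= 24, this is the LCA
LCA = 22


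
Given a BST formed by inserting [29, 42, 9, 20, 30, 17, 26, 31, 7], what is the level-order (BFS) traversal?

Tree insertion order: [29, 42, 9, 20, 30, 17, 26, 31, 7]
Tree (level-order array): [29, 9, 42, 7, 20, 30, None, None, None, 17, 26, None, 31]
BFS from the root, enqueuing left then right child of each popped node:
  queue [29] -> pop 29, enqueue [9, 42], visited so far: [29]
  queue [9, 42] -> pop 9, enqueue [7, 20], visited so far: [29, 9]
  queue [42, 7, 20] -> pop 42, enqueue [30], visited so far: [29, 9, 42]
  queue [7, 20, 30] -> pop 7, enqueue [none], visited so far: [29, 9, 42, 7]
  queue [20, 30] -> pop 20, enqueue [17, 26], visited so far: [29, 9, 42, 7, 20]
  queue [30, 17, 26] -> pop 30, enqueue [31], visited so far: [29, 9, 42, 7, 20, 30]
  queue [17, 26, 31] -> pop 17, enqueue [none], visited so far: [29, 9, 42, 7, 20, 30, 17]
  queue [26, 31] -> pop 26, enqueue [none], visited so far: [29, 9, 42, 7, 20, 30, 17, 26]
  queue [31] -> pop 31, enqueue [none], visited so far: [29, 9, 42, 7, 20, 30, 17, 26, 31]
Result: [29, 9, 42, 7, 20, 30, 17, 26, 31]


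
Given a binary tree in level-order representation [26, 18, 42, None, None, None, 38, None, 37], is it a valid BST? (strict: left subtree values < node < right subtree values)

Level-order array: [26, 18, 42, None, None, None, 38, None, 37]
Validate using subtree bounds (lo, hi): at each node, require lo < value < hi,
then recurse left with hi=value and right with lo=value.
Preorder trace (stopping at first violation):
  at node 26 with bounds (-inf, +inf): OK
  at node 18 with bounds (-inf, 26): OK
  at node 42 with bounds (26, +inf): OK
  at node 38 with bounds (42, +inf): VIOLATION
Node 38 violates its bound: not (42 < 38 < +inf).
Result: Not a valid BST


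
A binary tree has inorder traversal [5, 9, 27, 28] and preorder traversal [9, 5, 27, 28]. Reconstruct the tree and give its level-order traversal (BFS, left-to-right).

Inorder:  [5, 9, 27, 28]
Preorder: [9, 5, 27, 28]
Algorithm: preorder visits root first, so consume preorder in order;
for each root, split the current inorder slice at that value into
left-subtree inorder and right-subtree inorder, then recurse.
Recursive splits:
  root=9; inorder splits into left=[5], right=[27, 28]
  root=5; inorder splits into left=[], right=[]
  root=27; inorder splits into left=[], right=[28]
  root=28; inorder splits into left=[], right=[]
Reconstructed level-order: [9, 5, 27, 28]


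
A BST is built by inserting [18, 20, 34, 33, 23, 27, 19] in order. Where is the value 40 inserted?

Starting tree (level order): [18, None, 20, 19, 34, None, None, 33, None, 23, None, None, 27]
Insertion path: 18 -> 20 -> 34
Result: insert 40 as right child of 34
Final tree (level order): [18, None, 20, 19, 34, None, None, 33, 40, 23, None, None, None, None, 27]


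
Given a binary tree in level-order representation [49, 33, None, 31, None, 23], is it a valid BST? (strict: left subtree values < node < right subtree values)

Level-order array: [49, 33, None, 31, None, 23]
Validate using subtree bounds (lo, hi): at each node, require lo < value < hi,
then recurse left with hi=value and right with lo=value.
Preorder trace (stopping at first violation):
  at node 49 with bounds (-inf, +inf): OK
  at node 33 with bounds (-inf, 49): OK
  at node 31 with bounds (-inf, 33): OK
  at node 23 with bounds (-inf, 31): OK
No violation found at any node.
Result: Valid BST


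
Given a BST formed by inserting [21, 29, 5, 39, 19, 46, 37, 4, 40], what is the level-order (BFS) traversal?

Tree insertion order: [21, 29, 5, 39, 19, 46, 37, 4, 40]
Tree (level-order array): [21, 5, 29, 4, 19, None, 39, None, None, None, None, 37, 46, None, None, 40]
BFS from the root, enqueuing left then right child of each popped node:
  queue [21] -> pop 21, enqueue [5, 29], visited so far: [21]
  queue [5, 29] -> pop 5, enqueue [4, 19], visited so far: [21, 5]
  queue [29, 4, 19] -> pop 29, enqueue [39], visited so far: [21, 5, 29]
  queue [4, 19, 39] -> pop 4, enqueue [none], visited so far: [21, 5, 29, 4]
  queue [19, 39] -> pop 19, enqueue [none], visited so far: [21, 5, 29, 4, 19]
  queue [39] -> pop 39, enqueue [37, 46], visited so far: [21, 5, 29, 4, 19, 39]
  queue [37, 46] -> pop 37, enqueue [none], visited so far: [21, 5, 29, 4, 19, 39, 37]
  queue [46] -> pop 46, enqueue [40], visited so far: [21, 5, 29, 4, 19, 39, 37, 46]
  queue [40] -> pop 40, enqueue [none], visited so far: [21, 5, 29, 4, 19, 39, 37, 46, 40]
Result: [21, 5, 29, 4, 19, 39, 37, 46, 40]


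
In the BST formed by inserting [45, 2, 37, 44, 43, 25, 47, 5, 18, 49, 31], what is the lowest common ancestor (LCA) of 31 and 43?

Tree insertion order: [45, 2, 37, 44, 43, 25, 47, 5, 18, 49, 31]
Tree (level-order array): [45, 2, 47, None, 37, None, 49, 25, 44, None, None, 5, 31, 43, None, None, 18]
In a BST, the LCA of p=31, q=43 is the first node v on the
root-to-leaf path with p <= v <= q (go left if both < v, right if both > v).
Walk from root:
  at 45: both 31 and 43 < 45, go left
  at 2: both 31 and 43 > 2, go right
  at 37: 31 <= 37 <= 43, this is the LCA
LCA = 37


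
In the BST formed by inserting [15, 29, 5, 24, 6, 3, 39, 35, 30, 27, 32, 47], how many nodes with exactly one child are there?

Tree built from: [15, 29, 5, 24, 6, 3, 39, 35, 30, 27, 32, 47]
Tree (level-order array): [15, 5, 29, 3, 6, 24, 39, None, None, None, None, None, 27, 35, 47, None, None, 30, None, None, None, None, 32]
Rule: These are nodes with exactly 1 non-null child.
Per-node child counts:
  node 15: 2 child(ren)
  node 5: 2 child(ren)
  node 3: 0 child(ren)
  node 6: 0 child(ren)
  node 29: 2 child(ren)
  node 24: 1 child(ren)
  node 27: 0 child(ren)
  node 39: 2 child(ren)
  node 35: 1 child(ren)
  node 30: 1 child(ren)
  node 32: 0 child(ren)
  node 47: 0 child(ren)
Matching nodes: [24, 35, 30]
Count of nodes with exactly one child: 3


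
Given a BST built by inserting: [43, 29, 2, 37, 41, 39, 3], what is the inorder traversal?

Tree insertion order: [43, 29, 2, 37, 41, 39, 3]
Tree (level-order array): [43, 29, None, 2, 37, None, 3, None, 41, None, None, 39]
Inorder traversal: [2, 3, 29, 37, 39, 41, 43]


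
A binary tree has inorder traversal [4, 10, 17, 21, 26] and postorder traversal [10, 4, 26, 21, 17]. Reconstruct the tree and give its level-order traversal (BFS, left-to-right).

Inorder:   [4, 10, 17, 21, 26]
Postorder: [10, 4, 26, 21, 17]
Algorithm: postorder visits root last, so walk postorder right-to-left;
each value is the root of the current inorder slice — split it at that
value, recurse on the right subtree first, then the left.
Recursive splits:
  root=17; inorder splits into left=[4, 10], right=[21, 26]
  root=21; inorder splits into left=[], right=[26]
  root=26; inorder splits into left=[], right=[]
  root=4; inorder splits into left=[], right=[10]
  root=10; inorder splits into left=[], right=[]
Reconstructed level-order: [17, 4, 21, 10, 26]


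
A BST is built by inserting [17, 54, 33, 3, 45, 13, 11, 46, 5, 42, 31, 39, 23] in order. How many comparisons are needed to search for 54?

Search path for 54: 17 -> 54
Found: True
Comparisons: 2


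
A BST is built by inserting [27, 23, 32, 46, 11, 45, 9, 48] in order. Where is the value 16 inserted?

Starting tree (level order): [27, 23, 32, 11, None, None, 46, 9, None, 45, 48]
Insertion path: 27 -> 23 -> 11
Result: insert 16 as right child of 11
Final tree (level order): [27, 23, 32, 11, None, None, 46, 9, 16, 45, 48]


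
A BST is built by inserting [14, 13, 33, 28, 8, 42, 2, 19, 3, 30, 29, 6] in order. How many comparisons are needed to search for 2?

Search path for 2: 14 -> 13 -> 8 -> 2
Found: True
Comparisons: 4


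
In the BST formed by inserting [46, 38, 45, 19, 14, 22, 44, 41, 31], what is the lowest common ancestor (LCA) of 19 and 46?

Tree insertion order: [46, 38, 45, 19, 14, 22, 44, 41, 31]
Tree (level-order array): [46, 38, None, 19, 45, 14, 22, 44, None, None, None, None, 31, 41]
In a BST, the LCA of p=19, q=46 is the first node v on the
root-to-leaf path with p <= v <= q (go left if both < v, right if both > v).
Walk from root:
  at 46: 19 <= 46 <= 46, this is the LCA
LCA = 46


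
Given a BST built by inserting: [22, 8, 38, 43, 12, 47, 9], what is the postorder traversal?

Tree insertion order: [22, 8, 38, 43, 12, 47, 9]
Tree (level-order array): [22, 8, 38, None, 12, None, 43, 9, None, None, 47]
Postorder traversal: [9, 12, 8, 47, 43, 38, 22]


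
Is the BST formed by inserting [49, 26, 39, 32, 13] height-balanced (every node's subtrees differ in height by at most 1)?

Tree (level-order array): [49, 26, None, 13, 39, None, None, 32]
Definition: a tree is height-balanced if, at every node, |h(left) - h(right)| <= 1 (empty subtree has height -1).
Bottom-up per-node check:
  node 13: h_left=-1, h_right=-1, diff=0 [OK], height=0
  node 32: h_left=-1, h_right=-1, diff=0 [OK], height=0
  node 39: h_left=0, h_right=-1, diff=1 [OK], height=1
  node 26: h_left=0, h_right=1, diff=1 [OK], height=2
  node 49: h_left=2, h_right=-1, diff=3 [FAIL (|2--1|=3 > 1)], height=3
Node 49 violates the condition: |2 - -1| = 3 > 1.
Result: Not balanced


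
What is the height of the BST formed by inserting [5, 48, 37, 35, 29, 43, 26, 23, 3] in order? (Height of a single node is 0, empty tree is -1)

Insertion order: [5, 48, 37, 35, 29, 43, 26, 23, 3]
Tree (level-order array): [5, 3, 48, None, None, 37, None, 35, 43, 29, None, None, None, 26, None, 23]
Compute height bottom-up (empty subtree = -1):
  height(3) = 1 + max(-1, -1) = 0
  height(23) = 1 + max(-1, -1) = 0
  height(26) = 1 + max(0, -1) = 1
  height(29) = 1 + max(1, -1) = 2
  height(35) = 1 + max(2, -1) = 3
  height(43) = 1 + max(-1, -1) = 0
  height(37) = 1 + max(3, 0) = 4
  height(48) = 1 + max(4, -1) = 5
  height(5) = 1 + max(0, 5) = 6
Height = 6


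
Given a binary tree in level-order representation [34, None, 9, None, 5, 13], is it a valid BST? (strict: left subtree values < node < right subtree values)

Level-order array: [34, None, 9, None, 5, 13]
Validate using subtree bounds (lo, hi): at each node, require lo < value < hi,
then recurse left with hi=value and right with lo=value.
Preorder trace (stopping at first violation):
  at node 34 with bounds (-inf, +inf): OK
  at node 9 with bounds (34, +inf): VIOLATION
Node 9 violates its bound: not (34 < 9 < +inf).
Result: Not a valid BST


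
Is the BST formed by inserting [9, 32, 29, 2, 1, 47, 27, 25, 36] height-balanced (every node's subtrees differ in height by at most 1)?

Tree (level-order array): [9, 2, 32, 1, None, 29, 47, None, None, 27, None, 36, None, 25]
Definition: a tree is height-balanced if, at every node, |h(left) - h(right)| <= 1 (empty subtree has height -1).
Bottom-up per-node check:
  node 1: h_left=-1, h_right=-1, diff=0 [OK], height=0
  node 2: h_left=0, h_right=-1, diff=1 [OK], height=1
  node 25: h_left=-1, h_right=-1, diff=0 [OK], height=0
  node 27: h_left=0, h_right=-1, diff=1 [OK], height=1
  node 29: h_left=1, h_right=-1, diff=2 [FAIL (|1--1|=2 > 1)], height=2
  node 36: h_left=-1, h_right=-1, diff=0 [OK], height=0
  node 47: h_left=0, h_right=-1, diff=1 [OK], height=1
  node 32: h_left=2, h_right=1, diff=1 [OK], height=3
  node 9: h_left=1, h_right=3, diff=2 [FAIL (|1-3|=2 > 1)], height=4
Node 29 violates the condition: |1 - -1| = 2 > 1.
Result: Not balanced


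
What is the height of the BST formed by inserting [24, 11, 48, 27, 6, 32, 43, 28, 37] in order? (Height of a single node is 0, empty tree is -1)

Insertion order: [24, 11, 48, 27, 6, 32, 43, 28, 37]
Tree (level-order array): [24, 11, 48, 6, None, 27, None, None, None, None, 32, 28, 43, None, None, 37]
Compute height bottom-up (empty subtree = -1):
  height(6) = 1 + max(-1, -1) = 0
  height(11) = 1 + max(0, -1) = 1
  height(28) = 1 + max(-1, -1) = 0
  height(37) = 1 + max(-1, -1) = 0
  height(43) = 1 + max(0, -1) = 1
  height(32) = 1 + max(0, 1) = 2
  height(27) = 1 + max(-1, 2) = 3
  height(48) = 1 + max(3, -1) = 4
  height(24) = 1 + max(1, 4) = 5
Height = 5


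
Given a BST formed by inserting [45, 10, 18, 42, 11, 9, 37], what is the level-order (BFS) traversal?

Tree insertion order: [45, 10, 18, 42, 11, 9, 37]
Tree (level-order array): [45, 10, None, 9, 18, None, None, 11, 42, None, None, 37]
BFS from the root, enqueuing left then right child of each popped node:
  queue [45] -> pop 45, enqueue [10], visited so far: [45]
  queue [10] -> pop 10, enqueue [9, 18], visited so far: [45, 10]
  queue [9, 18] -> pop 9, enqueue [none], visited so far: [45, 10, 9]
  queue [18] -> pop 18, enqueue [11, 42], visited so far: [45, 10, 9, 18]
  queue [11, 42] -> pop 11, enqueue [none], visited so far: [45, 10, 9, 18, 11]
  queue [42] -> pop 42, enqueue [37], visited so far: [45, 10, 9, 18, 11, 42]
  queue [37] -> pop 37, enqueue [none], visited so far: [45, 10, 9, 18, 11, 42, 37]
Result: [45, 10, 9, 18, 11, 42, 37]


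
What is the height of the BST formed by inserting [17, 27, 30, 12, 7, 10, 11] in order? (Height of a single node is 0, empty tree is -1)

Insertion order: [17, 27, 30, 12, 7, 10, 11]
Tree (level-order array): [17, 12, 27, 7, None, None, 30, None, 10, None, None, None, 11]
Compute height bottom-up (empty subtree = -1):
  height(11) = 1 + max(-1, -1) = 0
  height(10) = 1 + max(-1, 0) = 1
  height(7) = 1 + max(-1, 1) = 2
  height(12) = 1 + max(2, -1) = 3
  height(30) = 1 + max(-1, -1) = 0
  height(27) = 1 + max(-1, 0) = 1
  height(17) = 1 + max(3, 1) = 4
Height = 4


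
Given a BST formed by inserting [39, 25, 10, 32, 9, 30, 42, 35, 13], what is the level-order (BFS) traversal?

Tree insertion order: [39, 25, 10, 32, 9, 30, 42, 35, 13]
Tree (level-order array): [39, 25, 42, 10, 32, None, None, 9, 13, 30, 35]
BFS from the root, enqueuing left then right child of each popped node:
  queue [39] -> pop 39, enqueue [25, 42], visited so far: [39]
  queue [25, 42] -> pop 25, enqueue [10, 32], visited so far: [39, 25]
  queue [42, 10, 32] -> pop 42, enqueue [none], visited so far: [39, 25, 42]
  queue [10, 32] -> pop 10, enqueue [9, 13], visited so far: [39, 25, 42, 10]
  queue [32, 9, 13] -> pop 32, enqueue [30, 35], visited so far: [39, 25, 42, 10, 32]
  queue [9, 13, 30, 35] -> pop 9, enqueue [none], visited so far: [39, 25, 42, 10, 32, 9]
  queue [13, 30, 35] -> pop 13, enqueue [none], visited so far: [39, 25, 42, 10, 32, 9, 13]
  queue [30, 35] -> pop 30, enqueue [none], visited so far: [39, 25, 42, 10, 32, 9, 13, 30]
  queue [35] -> pop 35, enqueue [none], visited so far: [39, 25, 42, 10, 32, 9, 13, 30, 35]
Result: [39, 25, 42, 10, 32, 9, 13, 30, 35]


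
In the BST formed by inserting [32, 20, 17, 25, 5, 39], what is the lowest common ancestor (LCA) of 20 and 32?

Tree insertion order: [32, 20, 17, 25, 5, 39]
Tree (level-order array): [32, 20, 39, 17, 25, None, None, 5]
In a BST, the LCA of p=20, q=32 is the first node v on the
root-to-leaf path with p <= v <= q (go left if both < v, right if both > v).
Walk from root:
  at 32: 20 <= 32 <= 32, this is the LCA
LCA = 32


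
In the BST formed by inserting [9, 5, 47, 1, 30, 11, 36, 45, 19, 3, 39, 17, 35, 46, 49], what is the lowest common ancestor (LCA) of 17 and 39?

Tree insertion order: [9, 5, 47, 1, 30, 11, 36, 45, 19, 3, 39, 17, 35, 46, 49]
Tree (level-order array): [9, 5, 47, 1, None, 30, 49, None, 3, 11, 36, None, None, None, None, None, 19, 35, 45, 17, None, None, None, 39, 46]
In a BST, the LCA of p=17, q=39 is the first node v on the
root-to-leaf path with p <= v <= q (go left if both < v, right if both > v).
Walk from root:
  at 9: both 17 and 39 > 9, go right
  at 47: both 17 and 39 < 47, go left
  at 30: 17 <= 30 <= 39, this is the LCA
LCA = 30


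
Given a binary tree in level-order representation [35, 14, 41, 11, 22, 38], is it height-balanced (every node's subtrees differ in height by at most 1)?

Tree (level-order array): [35, 14, 41, 11, 22, 38]
Definition: a tree is height-balanced if, at every node, |h(left) - h(right)| <= 1 (empty subtree has height -1).
Bottom-up per-node check:
  node 11: h_left=-1, h_right=-1, diff=0 [OK], height=0
  node 22: h_left=-1, h_right=-1, diff=0 [OK], height=0
  node 14: h_left=0, h_right=0, diff=0 [OK], height=1
  node 38: h_left=-1, h_right=-1, diff=0 [OK], height=0
  node 41: h_left=0, h_right=-1, diff=1 [OK], height=1
  node 35: h_left=1, h_right=1, diff=0 [OK], height=2
All nodes satisfy the balance condition.
Result: Balanced


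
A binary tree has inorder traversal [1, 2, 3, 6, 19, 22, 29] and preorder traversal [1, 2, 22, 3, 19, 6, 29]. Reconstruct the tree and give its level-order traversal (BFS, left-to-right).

Inorder:  [1, 2, 3, 6, 19, 22, 29]
Preorder: [1, 2, 22, 3, 19, 6, 29]
Algorithm: preorder visits root first, so consume preorder in order;
for each root, split the current inorder slice at that value into
left-subtree inorder and right-subtree inorder, then recurse.
Recursive splits:
  root=1; inorder splits into left=[], right=[2, 3, 6, 19, 22, 29]
  root=2; inorder splits into left=[], right=[3, 6, 19, 22, 29]
  root=22; inorder splits into left=[3, 6, 19], right=[29]
  root=3; inorder splits into left=[], right=[6, 19]
  root=19; inorder splits into left=[6], right=[]
  root=6; inorder splits into left=[], right=[]
  root=29; inorder splits into left=[], right=[]
Reconstructed level-order: [1, 2, 22, 3, 29, 19, 6]


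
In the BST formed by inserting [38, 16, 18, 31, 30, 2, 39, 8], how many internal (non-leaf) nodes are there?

Tree built from: [38, 16, 18, 31, 30, 2, 39, 8]
Tree (level-order array): [38, 16, 39, 2, 18, None, None, None, 8, None, 31, None, None, 30]
Rule: An internal node has at least one child.
Per-node child counts:
  node 38: 2 child(ren)
  node 16: 2 child(ren)
  node 2: 1 child(ren)
  node 8: 0 child(ren)
  node 18: 1 child(ren)
  node 31: 1 child(ren)
  node 30: 0 child(ren)
  node 39: 0 child(ren)
Matching nodes: [38, 16, 2, 18, 31]
Count of internal (non-leaf) nodes: 5


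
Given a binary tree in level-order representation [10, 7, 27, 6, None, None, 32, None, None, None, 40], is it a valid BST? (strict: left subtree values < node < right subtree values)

Level-order array: [10, 7, 27, 6, None, None, 32, None, None, None, 40]
Validate using subtree bounds (lo, hi): at each node, require lo < value < hi,
then recurse left with hi=value and right with lo=value.
Preorder trace (stopping at first violation):
  at node 10 with bounds (-inf, +inf): OK
  at node 7 with bounds (-inf, 10): OK
  at node 6 with bounds (-inf, 7): OK
  at node 27 with bounds (10, +inf): OK
  at node 32 with bounds (27, +inf): OK
  at node 40 with bounds (32, +inf): OK
No violation found at any node.
Result: Valid BST


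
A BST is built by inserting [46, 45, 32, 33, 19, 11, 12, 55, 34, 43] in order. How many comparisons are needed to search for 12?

Search path for 12: 46 -> 45 -> 32 -> 19 -> 11 -> 12
Found: True
Comparisons: 6


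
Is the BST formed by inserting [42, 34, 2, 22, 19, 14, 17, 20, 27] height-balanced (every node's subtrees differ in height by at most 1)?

Tree (level-order array): [42, 34, None, 2, None, None, 22, 19, 27, 14, 20, None, None, None, 17]
Definition: a tree is height-balanced if, at every node, |h(left) - h(right)| <= 1 (empty subtree has height -1).
Bottom-up per-node check:
  node 17: h_left=-1, h_right=-1, diff=0 [OK], height=0
  node 14: h_left=-1, h_right=0, diff=1 [OK], height=1
  node 20: h_left=-1, h_right=-1, diff=0 [OK], height=0
  node 19: h_left=1, h_right=0, diff=1 [OK], height=2
  node 27: h_left=-1, h_right=-1, diff=0 [OK], height=0
  node 22: h_left=2, h_right=0, diff=2 [FAIL (|2-0|=2 > 1)], height=3
  node 2: h_left=-1, h_right=3, diff=4 [FAIL (|-1-3|=4 > 1)], height=4
  node 34: h_left=4, h_right=-1, diff=5 [FAIL (|4--1|=5 > 1)], height=5
  node 42: h_left=5, h_right=-1, diff=6 [FAIL (|5--1|=6 > 1)], height=6
Node 22 violates the condition: |2 - 0| = 2 > 1.
Result: Not balanced


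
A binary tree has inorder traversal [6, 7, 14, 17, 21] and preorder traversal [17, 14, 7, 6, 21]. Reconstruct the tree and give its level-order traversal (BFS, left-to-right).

Inorder:  [6, 7, 14, 17, 21]
Preorder: [17, 14, 7, 6, 21]
Algorithm: preorder visits root first, so consume preorder in order;
for each root, split the current inorder slice at that value into
left-subtree inorder and right-subtree inorder, then recurse.
Recursive splits:
  root=17; inorder splits into left=[6, 7, 14], right=[21]
  root=14; inorder splits into left=[6, 7], right=[]
  root=7; inorder splits into left=[6], right=[]
  root=6; inorder splits into left=[], right=[]
  root=21; inorder splits into left=[], right=[]
Reconstructed level-order: [17, 14, 21, 7, 6]


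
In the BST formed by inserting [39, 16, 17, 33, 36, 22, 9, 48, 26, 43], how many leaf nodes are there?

Tree built from: [39, 16, 17, 33, 36, 22, 9, 48, 26, 43]
Tree (level-order array): [39, 16, 48, 9, 17, 43, None, None, None, None, 33, None, None, 22, 36, None, 26]
Rule: A leaf has 0 children.
Per-node child counts:
  node 39: 2 child(ren)
  node 16: 2 child(ren)
  node 9: 0 child(ren)
  node 17: 1 child(ren)
  node 33: 2 child(ren)
  node 22: 1 child(ren)
  node 26: 0 child(ren)
  node 36: 0 child(ren)
  node 48: 1 child(ren)
  node 43: 0 child(ren)
Matching nodes: [9, 26, 36, 43]
Count of leaf nodes: 4


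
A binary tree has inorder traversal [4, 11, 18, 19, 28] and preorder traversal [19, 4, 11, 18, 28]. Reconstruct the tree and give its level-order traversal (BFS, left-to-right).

Inorder:  [4, 11, 18, 19, 28]
Preorder: [19, 4, 11, 18, 28]
Algorithm: preorder visits root first, so consume preorder in order;
for each root, split the current inorder slice at that value into
left-subtree inorder and right-subtree inorder, then recurse.
Recursive splits:
  root=19; inorder splits into left=[4, 11, 18], right=[28]
  root=4; inorder splits into left=[], right=[11, 18]
  root=11; inorder splits into left=[], right=[18]
  root=18; inorder splits into left=[], right=[]
  root=28; inorder splits into left=[], right=[]
Reconstructed level-order: [19, 4, 28, 11, 18]


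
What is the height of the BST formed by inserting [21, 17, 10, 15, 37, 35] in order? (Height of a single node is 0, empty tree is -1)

Insertion order: [21, 17, 10, 15, 37, 35]
Tree (level-order array): [21, 17, 37, 10, None, 35, None, None, 15]
Compute height bottom-up (empty subtree = -1):
  height(15) = 1 + max(-1, -1) = 0
  height(10) = 1 + max(-1, 0) = 1
  height(17) = 1 + max(1, -1) = 2
  height(35) = 1 + max(-1, -1) = 0
  height(37) = 1 + max(0, -1) = 1
  height(21) = 1 + max(2, 1) = 3
Height = 3


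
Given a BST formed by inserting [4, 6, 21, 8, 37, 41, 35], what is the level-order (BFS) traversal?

Tree insertion order: [4, 6, 21, 8, 37, 41, 35]
Tree (level-order array): [4, None, 6, None, 21, 8, 37, None, None, 35, 41]
BFS from the root, enqueuing left then right child of each popped node:
  queue [4] -> pop 4, enqueue [6], visited so far: [4]
  queue [6] -> pop 6, enqueue [21], visited so far: [4, 6]
  queue [21] -> pop 21, enqueue [8, 37], visited so far: [4, 6, 21]
  queue [8, 37] -> pop 8, enqueue [none], visited so far: [4, 6, 21, 8]
  queue [37] -> pop 37, enqueue [35, 41], visited so far: [4, 6, 21, 8, 37]
  queue [35, 41] -> pop 35, enqueue [none], visited so far: [4, 6, 21, 8, 37, 35]
  queue [41] -> pop 41, enqueue [none], visited so far: [4, 6, 21, 8, 37, 35, 41]
Result: [4, 6, 21, 8, 37, 35, 41]


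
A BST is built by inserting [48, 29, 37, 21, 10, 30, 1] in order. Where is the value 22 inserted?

Starting tree (level order): [48, 29, None, 21, 37, 10, None, 30, None, 1]
Insertion path: 48 -> 29 -> 21
Result: insert 22 as right child of 21
Final tree (level order): [48, 29, None, 21, 37, 10, 22, 30, None, 1]
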